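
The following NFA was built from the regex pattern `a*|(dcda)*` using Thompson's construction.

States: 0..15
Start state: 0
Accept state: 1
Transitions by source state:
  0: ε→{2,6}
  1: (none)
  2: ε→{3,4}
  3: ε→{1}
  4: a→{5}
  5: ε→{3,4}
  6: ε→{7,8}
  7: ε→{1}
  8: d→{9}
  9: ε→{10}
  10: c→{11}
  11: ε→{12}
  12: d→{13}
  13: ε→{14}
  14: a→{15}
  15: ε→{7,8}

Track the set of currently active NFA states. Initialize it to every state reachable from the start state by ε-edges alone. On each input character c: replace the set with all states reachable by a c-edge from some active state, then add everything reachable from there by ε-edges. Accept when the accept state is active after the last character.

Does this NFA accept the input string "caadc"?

Answer: REJECT

Derivation:
start: ε-closure({0}) = {0,1,2,3,4,6,7,8}
'c' @ 1: {}  — dead — no transitions
rest 'aadc' ignored (set empty)
after full input: {}  (accept=1 not in)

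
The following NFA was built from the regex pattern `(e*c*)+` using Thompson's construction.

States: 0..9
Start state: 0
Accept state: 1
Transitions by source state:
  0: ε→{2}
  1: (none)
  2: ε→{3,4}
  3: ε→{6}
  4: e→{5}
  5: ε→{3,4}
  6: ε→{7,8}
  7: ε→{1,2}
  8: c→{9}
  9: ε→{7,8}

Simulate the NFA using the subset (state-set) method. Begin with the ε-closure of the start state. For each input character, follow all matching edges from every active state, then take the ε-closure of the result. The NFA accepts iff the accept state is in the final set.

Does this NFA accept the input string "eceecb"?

initial (ε-close {0}): {0,1,2,3,4,6,7,8}
'e' @ 1: {1,2,3,4,5,6,7,8}  [accepting]
'c' @ 2: {1,2,3,4,6,7,8,9}  [accepting]
'e' @ 3: {1,2,3,4,5,6,7,8}  [accepting]
'e' @ 4: {1,2,3,4,5,6,7,8}  [accepting]
'c' @ 5: {1,2,3,4,6,7,8,9}  [accepting]
'b' @ 6: {}  — no active states
end set {} — state 1 not in

Answer: REJECT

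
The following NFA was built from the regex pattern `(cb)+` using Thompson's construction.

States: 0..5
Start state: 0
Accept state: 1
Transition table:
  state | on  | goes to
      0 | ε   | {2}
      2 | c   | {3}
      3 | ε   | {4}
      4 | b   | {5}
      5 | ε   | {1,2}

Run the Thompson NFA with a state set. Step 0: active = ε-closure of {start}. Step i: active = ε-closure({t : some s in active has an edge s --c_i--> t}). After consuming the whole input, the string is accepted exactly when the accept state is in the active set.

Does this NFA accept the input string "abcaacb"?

Answer: REJECT

Steps:
initial (ε-close {0}): {0,2}
'a' @ 1: {}  — dead — no transitions
rest 'bcaacb' ignored (set empty)
after full input: {}  (accept=1 not in)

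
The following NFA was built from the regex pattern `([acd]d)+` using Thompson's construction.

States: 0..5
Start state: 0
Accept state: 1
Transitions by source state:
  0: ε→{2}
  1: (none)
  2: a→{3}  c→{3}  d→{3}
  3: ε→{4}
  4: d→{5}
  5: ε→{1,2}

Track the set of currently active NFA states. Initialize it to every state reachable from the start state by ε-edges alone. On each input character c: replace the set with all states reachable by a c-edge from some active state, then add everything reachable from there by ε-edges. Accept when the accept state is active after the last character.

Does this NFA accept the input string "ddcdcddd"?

Answer: ACCEPT

Steps:
start: ε-closure({0}) = {0,2}
'd' @ 1: {3,4}
'd' @ 2: {1,2,5}  ✓accept
'c' @ 3: {3,4}
'd' @ 4: {1,2,5}  ✓accept
'c' @ 5: {3,4}
'd' @ 6: {1,2,5}  ✓accept
'd' @ 7: {3,4}
'd' @ 8: {1,2,5}  ✓accept
end set {1,2,5} — state 1 in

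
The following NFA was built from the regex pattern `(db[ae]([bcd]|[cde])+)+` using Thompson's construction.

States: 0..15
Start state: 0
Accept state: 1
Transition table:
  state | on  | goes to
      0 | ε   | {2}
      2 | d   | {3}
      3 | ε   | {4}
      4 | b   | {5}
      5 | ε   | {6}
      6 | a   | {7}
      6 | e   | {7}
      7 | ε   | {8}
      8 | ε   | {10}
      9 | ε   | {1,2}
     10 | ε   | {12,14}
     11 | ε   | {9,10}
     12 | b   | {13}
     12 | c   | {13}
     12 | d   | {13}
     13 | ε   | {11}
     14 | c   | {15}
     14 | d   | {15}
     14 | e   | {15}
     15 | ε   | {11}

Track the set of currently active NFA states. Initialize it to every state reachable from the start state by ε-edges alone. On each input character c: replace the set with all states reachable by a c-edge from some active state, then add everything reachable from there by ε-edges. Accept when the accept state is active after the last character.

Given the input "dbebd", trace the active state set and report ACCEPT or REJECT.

Answer: ACCEPT

Trace:
start: ε-closure({0}) = {0,2}
'd' @ 1: {3,4}
'b' @ 2: {5,6}
'e' @ 3: {7,8,10,12,14}
'b' @ 4: {1,2,9,10,11,12,13,14}  [accepting]
'd' @ 5: {1,2,3,4,9,10,11,12,13,14,15}  [accepting]
end set {1,2,3,4,9,10,11,12,13,14,15} — state 1 in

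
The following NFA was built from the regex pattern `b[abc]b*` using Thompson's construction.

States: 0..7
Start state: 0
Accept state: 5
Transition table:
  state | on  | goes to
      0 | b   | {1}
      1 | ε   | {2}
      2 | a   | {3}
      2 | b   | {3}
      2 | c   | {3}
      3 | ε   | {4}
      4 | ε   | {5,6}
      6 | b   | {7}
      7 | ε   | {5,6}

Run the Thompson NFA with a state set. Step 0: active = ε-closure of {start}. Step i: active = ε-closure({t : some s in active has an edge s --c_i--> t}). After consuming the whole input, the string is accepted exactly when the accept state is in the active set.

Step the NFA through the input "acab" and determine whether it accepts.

S₀ = ε-closure({0}) = {0}
'a' @ 1: {}  — no active states
rest 'cab' ignored (set empty)
end set {} — state 5 not in

Answer: REJECT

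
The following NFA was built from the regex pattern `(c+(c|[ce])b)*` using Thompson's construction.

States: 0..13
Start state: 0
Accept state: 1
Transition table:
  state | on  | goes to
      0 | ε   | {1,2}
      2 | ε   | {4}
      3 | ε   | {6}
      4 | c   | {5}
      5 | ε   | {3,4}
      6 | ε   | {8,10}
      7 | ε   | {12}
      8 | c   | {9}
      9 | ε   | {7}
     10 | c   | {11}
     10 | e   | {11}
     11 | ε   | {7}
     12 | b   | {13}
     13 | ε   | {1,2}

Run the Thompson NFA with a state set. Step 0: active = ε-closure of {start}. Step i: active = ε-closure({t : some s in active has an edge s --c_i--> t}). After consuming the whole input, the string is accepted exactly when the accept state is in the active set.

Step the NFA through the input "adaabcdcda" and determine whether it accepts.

S₀ = ε-closure({0}) = {0,1,2,4}
'a' @ 1: {}  — dead — no transitions
rest 'daabcdcda' ignored (set empty)
after full input: {}  (accept=1 not in)

Answer: REJECT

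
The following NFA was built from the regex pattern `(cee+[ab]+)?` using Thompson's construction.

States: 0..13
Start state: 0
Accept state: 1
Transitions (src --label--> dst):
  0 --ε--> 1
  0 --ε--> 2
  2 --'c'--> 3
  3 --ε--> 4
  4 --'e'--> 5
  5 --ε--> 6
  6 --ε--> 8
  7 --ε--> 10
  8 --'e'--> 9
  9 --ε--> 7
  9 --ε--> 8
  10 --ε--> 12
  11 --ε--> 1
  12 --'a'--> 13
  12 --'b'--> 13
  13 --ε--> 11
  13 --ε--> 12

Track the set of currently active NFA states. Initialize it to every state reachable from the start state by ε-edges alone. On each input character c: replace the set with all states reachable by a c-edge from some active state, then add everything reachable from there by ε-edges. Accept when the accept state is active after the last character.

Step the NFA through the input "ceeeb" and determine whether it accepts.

start: ε-closure({0}) = {0,1,2}
'c' @ 1: {3,4}
'e' @ 2: {5,6,8}
'e' @ 3: {7,8,9,10,12}
'e' @ 4: {7,8,9,10,12}
'b' @ 5: {1,11,12,13}  ✓accept
after full input: {1,11,12,13}  (accept=1 in)

Answer: ACCEPT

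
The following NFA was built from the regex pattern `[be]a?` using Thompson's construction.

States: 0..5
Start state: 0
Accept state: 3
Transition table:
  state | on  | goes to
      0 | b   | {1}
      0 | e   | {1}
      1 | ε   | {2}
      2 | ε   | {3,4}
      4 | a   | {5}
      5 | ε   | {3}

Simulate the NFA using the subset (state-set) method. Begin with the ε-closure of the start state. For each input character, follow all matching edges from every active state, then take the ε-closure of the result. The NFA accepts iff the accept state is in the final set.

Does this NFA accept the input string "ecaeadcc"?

initial (ε-close {0}): {0}
'e' @ 1: {1,2,3,4}  ✓accept
'c' @ 2: {}  — state set empty
rest 'aeadcc' ignored (set empty)
end set {} — state 3 not in

Answer: REJECT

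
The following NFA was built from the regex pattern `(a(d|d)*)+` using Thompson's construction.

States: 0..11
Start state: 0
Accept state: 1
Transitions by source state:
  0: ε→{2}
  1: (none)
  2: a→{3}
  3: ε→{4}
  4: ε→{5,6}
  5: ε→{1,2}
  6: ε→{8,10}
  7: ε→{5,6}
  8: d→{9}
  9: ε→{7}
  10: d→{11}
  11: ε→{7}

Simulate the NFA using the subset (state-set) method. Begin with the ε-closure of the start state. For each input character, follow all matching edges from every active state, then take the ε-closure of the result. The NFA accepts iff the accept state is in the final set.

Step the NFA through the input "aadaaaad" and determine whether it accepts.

start: ε-closure({0}) = {0,2}
'a' @ 1: {1,2,3,4,5,6,8,10}  ✓accept
'a' @ 2: {1,2,3,4,5,6,8,10}  ✓accept
'd' @ 3: {1,2,5,6,7,8,9,10,11}  ✓accept
'a' @ 4: {1,2,3,4,5,6,8,10}  ✓accept
'a' @ 5: {1,2,3,4,5,6,8,10}  ✓accept
'a' @ 6: {1,2,3,4,5,6,8,10}  ✓accept
'a' @ 7: {1,2,3,4,5,6,8,10}  ✓accept
'd' @ 8: {1,2,5,6,7,8,9,10,11}  ✓accept
after full input: {1,2,5,6,7,8,9,10,11}  (accept=1 in)

Answer: ACCEPT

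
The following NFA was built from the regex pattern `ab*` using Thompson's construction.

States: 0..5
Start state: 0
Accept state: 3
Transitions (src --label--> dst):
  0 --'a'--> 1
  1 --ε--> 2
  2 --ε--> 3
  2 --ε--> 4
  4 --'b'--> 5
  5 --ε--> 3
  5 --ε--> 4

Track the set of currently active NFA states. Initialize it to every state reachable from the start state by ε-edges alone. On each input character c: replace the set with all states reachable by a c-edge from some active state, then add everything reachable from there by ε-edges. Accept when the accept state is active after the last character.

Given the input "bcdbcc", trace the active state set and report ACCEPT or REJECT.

Answer: REJECT

Derivation:
initial (ε-close {0}): {0}
'b' @ 1: {}  — dead — no transitions
rest 'cdbcc' ignored (set empty)
end set {} — state 3 not in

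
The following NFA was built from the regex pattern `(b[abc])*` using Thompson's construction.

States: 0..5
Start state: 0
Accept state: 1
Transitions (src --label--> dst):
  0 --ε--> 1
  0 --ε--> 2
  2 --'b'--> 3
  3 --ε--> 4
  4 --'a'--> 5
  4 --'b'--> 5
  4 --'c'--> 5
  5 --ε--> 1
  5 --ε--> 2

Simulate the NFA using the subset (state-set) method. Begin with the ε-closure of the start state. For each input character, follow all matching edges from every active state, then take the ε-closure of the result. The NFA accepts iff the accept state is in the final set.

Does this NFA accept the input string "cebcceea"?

initial (ε-close {0}): {0,1,2}
'c' @ 1: {}  — state set empty
rest 'ebcceea' ignored (set empty)
end set {} — state 1 not in

Answer: REJECT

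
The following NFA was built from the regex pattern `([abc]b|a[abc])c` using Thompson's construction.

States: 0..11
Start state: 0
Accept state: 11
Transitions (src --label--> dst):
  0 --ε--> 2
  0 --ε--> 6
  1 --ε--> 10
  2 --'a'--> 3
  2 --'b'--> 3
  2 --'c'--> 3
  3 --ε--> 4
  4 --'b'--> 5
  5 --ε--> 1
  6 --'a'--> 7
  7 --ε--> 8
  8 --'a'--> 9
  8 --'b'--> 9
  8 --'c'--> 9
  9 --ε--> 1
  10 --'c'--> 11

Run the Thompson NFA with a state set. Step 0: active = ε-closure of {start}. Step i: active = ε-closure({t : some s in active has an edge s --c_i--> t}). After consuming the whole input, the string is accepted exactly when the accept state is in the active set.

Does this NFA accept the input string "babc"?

initial (ε-close {0}): {0,2,6}
'b' @ 1: {3,4}
'a' @ 2: {}  — no active states
rest 'bc' ignored (set empty)
after full input: {}  (accept=11 not in)

Answer: REJECT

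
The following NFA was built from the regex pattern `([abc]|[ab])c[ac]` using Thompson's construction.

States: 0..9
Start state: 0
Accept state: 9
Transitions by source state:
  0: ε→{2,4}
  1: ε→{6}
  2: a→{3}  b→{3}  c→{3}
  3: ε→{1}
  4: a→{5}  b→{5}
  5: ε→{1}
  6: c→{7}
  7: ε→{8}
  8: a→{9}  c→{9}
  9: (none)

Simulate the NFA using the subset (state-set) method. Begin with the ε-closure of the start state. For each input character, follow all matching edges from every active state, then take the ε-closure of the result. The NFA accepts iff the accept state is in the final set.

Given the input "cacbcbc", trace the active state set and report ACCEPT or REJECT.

S₀ = ε-closure({0}) = {0,2,4}
'c' @ 1: {1,3,6}
'a' @ 2: {}  — state set empty
rest 'cbcbc' ignored (set empty)
after full input: {}  (accept=9 not in)

Answer: REJECT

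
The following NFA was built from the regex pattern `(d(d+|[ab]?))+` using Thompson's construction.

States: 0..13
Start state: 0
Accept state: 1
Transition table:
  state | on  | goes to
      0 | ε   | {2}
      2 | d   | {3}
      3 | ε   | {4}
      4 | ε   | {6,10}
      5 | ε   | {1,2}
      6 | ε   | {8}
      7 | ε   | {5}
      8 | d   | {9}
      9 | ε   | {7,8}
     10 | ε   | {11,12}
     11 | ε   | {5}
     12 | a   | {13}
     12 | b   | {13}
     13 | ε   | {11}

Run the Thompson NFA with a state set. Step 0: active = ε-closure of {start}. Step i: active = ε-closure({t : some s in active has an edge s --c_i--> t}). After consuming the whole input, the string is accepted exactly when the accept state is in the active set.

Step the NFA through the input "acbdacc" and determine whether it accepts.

Answer: REJECT

Derivation:
S₀ = ε-closure({0}) = {0,2}
'a' @ 1: {}  — no active states
rest 'cbdacc' ignored (set empty)
after full input: {}  (accept=1 not in)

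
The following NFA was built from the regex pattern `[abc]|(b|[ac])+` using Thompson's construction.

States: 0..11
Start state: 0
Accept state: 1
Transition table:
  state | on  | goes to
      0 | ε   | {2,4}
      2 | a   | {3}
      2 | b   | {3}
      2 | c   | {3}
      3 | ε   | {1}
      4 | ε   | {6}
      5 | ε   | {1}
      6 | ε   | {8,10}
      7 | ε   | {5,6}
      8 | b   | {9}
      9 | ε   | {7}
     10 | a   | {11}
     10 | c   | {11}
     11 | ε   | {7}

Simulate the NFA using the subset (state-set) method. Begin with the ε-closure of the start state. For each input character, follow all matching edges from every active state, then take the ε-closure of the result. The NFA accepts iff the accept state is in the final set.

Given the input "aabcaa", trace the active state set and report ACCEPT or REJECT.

S₀ = ε-closure({0}) = {0,2,4,6,8,10}
'a' @ 1: {1,3,5,6,7,8,10,11}  (accept∈set)
'a' @ 2: {1,5,6,7,8,10,11}  (accept∈set)
'b' @ 3: {1,5,6,7,8,9,10}  (accept∈set)
'c' @ 4: {1,5,6,7,8,10,11}  (accept∈set)
'a' @ 5: {1,5,6,7,8,10,11}  (accept∈set)
'a' @ 6: {1,5,6,7,8,10,11}  (accept∈set)
final: {1,5,6,7,8,10,11}; accept 1 in set

Answer: ACCEPT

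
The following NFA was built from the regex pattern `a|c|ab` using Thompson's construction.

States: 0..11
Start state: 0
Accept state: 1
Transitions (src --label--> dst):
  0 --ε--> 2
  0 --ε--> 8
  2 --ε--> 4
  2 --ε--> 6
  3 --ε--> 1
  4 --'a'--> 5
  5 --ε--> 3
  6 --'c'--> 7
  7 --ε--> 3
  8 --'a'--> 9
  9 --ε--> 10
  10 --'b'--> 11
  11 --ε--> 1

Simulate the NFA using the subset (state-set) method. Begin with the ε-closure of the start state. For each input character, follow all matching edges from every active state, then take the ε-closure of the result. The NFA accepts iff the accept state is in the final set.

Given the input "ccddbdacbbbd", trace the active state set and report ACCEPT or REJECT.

Answer: REJECT

Steps:
S₀ = ε-closure({0}) = {0,2,4,6,8}
'c' @ 1: {1,3,7}  [accepting]
'c' @ 2: {}  — dead — no transitions
rest 'ddbdacbbbd' ignored (set empty)
after full input: {}  (accept=1 not in)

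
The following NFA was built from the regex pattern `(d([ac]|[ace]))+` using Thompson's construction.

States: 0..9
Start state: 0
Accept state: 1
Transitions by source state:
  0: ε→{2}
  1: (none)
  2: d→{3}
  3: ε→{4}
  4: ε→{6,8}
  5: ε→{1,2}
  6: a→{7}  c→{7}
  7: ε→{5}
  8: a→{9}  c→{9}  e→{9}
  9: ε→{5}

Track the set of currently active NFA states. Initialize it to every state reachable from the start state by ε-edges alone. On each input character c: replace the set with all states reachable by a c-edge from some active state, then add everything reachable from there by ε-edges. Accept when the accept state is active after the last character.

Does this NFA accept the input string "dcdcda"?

Answer: ACCEPT

Steps:
start: ε-closure({0}) = {0,2}
'd' @ 1: {3,4,6,8}
'c' @ 2: {1,2,5,7,9}  [accepting]
'd' @ 3: {3,4,6,8}
'c' @ 4: {1,2,5,7,9}  [accepting]
'd' @ 5: {3,4,6,8}
'a' @ 6: {1,2,5,7,9}  [accepting]
final: {1,2,5,7,9}; accept 1 in set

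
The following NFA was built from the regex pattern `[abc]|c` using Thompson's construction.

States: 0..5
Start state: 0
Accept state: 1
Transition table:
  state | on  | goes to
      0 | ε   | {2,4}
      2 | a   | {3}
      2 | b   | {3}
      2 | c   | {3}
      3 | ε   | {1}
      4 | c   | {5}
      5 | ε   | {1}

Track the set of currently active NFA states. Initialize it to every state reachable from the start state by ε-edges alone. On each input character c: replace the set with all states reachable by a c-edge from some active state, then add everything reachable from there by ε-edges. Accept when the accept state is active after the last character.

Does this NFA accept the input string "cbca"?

Answer: REJECT

Steps:
initial (ε-close {0}): {0,2,4}
'c' @ 1: {1,3,5}  (accept∈set)
'b' @ 2: {}  — dead — no transitions
rest 'ca' ignored (set empty)
final: {}; accept 1 not in set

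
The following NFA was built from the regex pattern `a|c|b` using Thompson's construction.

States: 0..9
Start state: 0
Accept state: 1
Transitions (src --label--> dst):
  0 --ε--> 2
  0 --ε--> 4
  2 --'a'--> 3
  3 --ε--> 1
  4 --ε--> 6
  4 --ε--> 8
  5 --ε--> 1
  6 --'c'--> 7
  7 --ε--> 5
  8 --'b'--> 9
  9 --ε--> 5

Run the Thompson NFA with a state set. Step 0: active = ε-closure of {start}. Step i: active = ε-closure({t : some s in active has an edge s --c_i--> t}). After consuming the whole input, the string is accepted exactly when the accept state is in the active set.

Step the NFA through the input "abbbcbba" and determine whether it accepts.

Answer: REJECT

Derivation:
S₀ = ε-closure({0}) = {0,2,4,6,8}
'a' @ 1: {1,3}  ✓accept
'b' @ 2: {}  — no active states
rest 'bbcbba' ignored (set empty)
final: {}; accept 1 not in set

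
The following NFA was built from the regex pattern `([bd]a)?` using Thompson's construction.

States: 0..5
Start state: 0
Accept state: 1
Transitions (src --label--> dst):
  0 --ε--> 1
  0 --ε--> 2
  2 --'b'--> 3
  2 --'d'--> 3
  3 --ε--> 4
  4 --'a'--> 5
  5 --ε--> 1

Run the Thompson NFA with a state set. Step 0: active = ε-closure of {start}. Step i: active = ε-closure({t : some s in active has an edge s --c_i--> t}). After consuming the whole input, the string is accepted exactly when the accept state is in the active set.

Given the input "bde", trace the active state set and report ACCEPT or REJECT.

initial (ε-close {0}): {0,1,2}
'b' @ 1: {3,4}
'd' @ 2: {}  — dead — no transitions
rest 'e' ignored (set empty)
after full input: {}  (accept=1 not in)

Answer: REJECT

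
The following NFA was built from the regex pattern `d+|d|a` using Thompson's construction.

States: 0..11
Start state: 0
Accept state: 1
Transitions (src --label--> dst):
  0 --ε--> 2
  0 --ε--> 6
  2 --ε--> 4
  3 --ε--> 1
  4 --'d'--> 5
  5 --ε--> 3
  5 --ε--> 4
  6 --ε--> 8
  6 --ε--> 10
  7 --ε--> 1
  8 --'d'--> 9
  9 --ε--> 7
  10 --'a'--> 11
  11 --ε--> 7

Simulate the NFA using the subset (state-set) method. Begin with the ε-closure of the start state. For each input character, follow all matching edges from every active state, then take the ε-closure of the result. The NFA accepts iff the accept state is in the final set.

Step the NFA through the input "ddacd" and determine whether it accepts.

Answer: REJECT

Steps:
S₀ = ε-closure({0}) = {0,2,4,6,8,10}
'd' @ 1: {1,3,4,5,7,9}  [accepting]
'd' @ 2: {1,3,4,5}  [accepting]
'a' @ 3: {}  — no active states
rest 'cd' ignored (set empty)
after full input: {}  (accept=1 not in)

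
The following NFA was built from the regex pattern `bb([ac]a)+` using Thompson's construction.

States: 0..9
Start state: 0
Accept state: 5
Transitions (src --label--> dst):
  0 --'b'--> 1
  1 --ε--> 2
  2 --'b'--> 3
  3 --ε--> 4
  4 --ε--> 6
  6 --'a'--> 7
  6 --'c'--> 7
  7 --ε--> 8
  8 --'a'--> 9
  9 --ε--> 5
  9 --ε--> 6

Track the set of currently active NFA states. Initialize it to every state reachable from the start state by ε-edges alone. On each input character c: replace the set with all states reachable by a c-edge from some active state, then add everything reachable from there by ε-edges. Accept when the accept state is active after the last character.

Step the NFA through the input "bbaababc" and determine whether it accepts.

Answer: REJECT

Derivation:
start: ε-closure({0}) = {0}
'b' @ 1: {1,2}
'b' @ 2: {3,4,6}
'a' @ 3: {7,8}
'a' @ 4: {5,6,9}  [accepting]
'b' @ 5: {}  — dead — no transitions
rest 'abc' ignored (set empty)
after full input: {}  (accept=5 not in)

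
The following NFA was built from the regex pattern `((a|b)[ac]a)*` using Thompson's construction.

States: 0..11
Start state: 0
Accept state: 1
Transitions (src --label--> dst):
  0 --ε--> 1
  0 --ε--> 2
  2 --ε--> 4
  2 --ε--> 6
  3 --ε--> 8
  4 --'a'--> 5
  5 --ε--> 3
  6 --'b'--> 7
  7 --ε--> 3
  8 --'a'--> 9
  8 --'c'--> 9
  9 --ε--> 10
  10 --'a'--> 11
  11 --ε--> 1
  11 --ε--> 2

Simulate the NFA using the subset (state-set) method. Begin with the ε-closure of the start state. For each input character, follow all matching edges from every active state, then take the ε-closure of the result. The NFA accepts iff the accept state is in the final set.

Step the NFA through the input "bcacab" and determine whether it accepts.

start: ε-closure({0}) = {0,1,2,4,6}
'b' @ 1: {3,7,8}
'c' @ 2: {9,10}
'a' @ 3: {1,2,4,6,11}  [accepting]
'c' @ 4: {}  — dead — no transitions
rest 'ab' ignored (set empty)
final: {}; accept 1 not in set

Answer: REJECT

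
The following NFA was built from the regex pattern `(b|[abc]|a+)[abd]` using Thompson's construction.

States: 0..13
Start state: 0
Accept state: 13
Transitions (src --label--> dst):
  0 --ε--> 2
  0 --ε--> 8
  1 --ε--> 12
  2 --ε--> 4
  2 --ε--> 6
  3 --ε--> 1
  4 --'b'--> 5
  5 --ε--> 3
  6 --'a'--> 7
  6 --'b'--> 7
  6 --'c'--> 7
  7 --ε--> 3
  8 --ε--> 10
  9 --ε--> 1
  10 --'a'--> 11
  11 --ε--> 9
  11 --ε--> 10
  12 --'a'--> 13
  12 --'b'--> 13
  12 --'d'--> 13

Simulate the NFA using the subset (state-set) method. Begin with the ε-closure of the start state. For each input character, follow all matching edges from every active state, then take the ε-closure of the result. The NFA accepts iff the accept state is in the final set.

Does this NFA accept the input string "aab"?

Answer: ACCEPT

Trace:
start: ε-closure({0}) = {0,2,4,6,8,10}
'a' @ 1: {1,3,7,9,10,11,12}
'a' @ 2: {1,9,10,11,12,13}  (accept∈set)
'b' @ 3: {13}  (accept∈set)
end set {13} — state 13 in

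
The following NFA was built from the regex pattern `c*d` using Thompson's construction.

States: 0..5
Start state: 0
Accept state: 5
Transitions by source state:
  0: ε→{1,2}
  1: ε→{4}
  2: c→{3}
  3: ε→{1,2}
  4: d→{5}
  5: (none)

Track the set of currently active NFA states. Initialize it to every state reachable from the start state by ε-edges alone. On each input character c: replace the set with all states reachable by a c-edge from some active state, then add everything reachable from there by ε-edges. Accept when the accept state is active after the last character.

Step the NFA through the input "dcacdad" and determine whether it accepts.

Answer: REJECT

Derivation:
initial (ε-close {0}): {0,1,2,4}
'd' @ 1: {5}  (accept∈set)
'c' @ 2: {}  — dead — no transitions
rest 'acdad' ignored (set empty)
after full input: {}  (accept=5 not in)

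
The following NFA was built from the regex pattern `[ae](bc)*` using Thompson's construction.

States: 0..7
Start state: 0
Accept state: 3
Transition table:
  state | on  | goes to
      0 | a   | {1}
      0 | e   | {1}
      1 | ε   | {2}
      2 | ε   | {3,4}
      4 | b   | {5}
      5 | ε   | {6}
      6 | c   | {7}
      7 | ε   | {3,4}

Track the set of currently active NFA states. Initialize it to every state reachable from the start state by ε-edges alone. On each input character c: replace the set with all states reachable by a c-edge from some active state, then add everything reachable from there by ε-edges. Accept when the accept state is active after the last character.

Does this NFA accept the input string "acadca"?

Answer: REJECT

Derivation:
initial (ε-close {0}): {0}
'a' @ 1: {1,2,3,4}  [accepting]
'c' @ 2: {}  — dead — no transitions
rest 'adca' ignored (set empty)
after full input: {}  (accept=3 not in)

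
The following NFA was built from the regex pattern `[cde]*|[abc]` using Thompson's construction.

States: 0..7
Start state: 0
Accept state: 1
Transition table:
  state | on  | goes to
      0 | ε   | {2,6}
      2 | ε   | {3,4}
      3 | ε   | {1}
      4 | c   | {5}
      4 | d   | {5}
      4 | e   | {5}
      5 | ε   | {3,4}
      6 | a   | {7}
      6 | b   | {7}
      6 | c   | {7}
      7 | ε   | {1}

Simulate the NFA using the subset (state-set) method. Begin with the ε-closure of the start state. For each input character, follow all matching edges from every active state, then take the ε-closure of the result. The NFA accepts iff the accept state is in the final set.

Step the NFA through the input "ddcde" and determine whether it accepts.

start: ε-closure({0}) = {0,1,2,3,4,6}
'd' @ 1: {1,3,4,5}  [accepting]
'd' @ 2: {1,3,4,5}  [accepting]
'c' @ 3: {1,3,4,5}  [accepting]
'd' @ 4: {1,3,4,5}  [accepting]
'e' @ 5: {1,3,4,5}  [accepting]
after full input: {1,3,4,5}  (accept=1 in)

Answer: ACCEPT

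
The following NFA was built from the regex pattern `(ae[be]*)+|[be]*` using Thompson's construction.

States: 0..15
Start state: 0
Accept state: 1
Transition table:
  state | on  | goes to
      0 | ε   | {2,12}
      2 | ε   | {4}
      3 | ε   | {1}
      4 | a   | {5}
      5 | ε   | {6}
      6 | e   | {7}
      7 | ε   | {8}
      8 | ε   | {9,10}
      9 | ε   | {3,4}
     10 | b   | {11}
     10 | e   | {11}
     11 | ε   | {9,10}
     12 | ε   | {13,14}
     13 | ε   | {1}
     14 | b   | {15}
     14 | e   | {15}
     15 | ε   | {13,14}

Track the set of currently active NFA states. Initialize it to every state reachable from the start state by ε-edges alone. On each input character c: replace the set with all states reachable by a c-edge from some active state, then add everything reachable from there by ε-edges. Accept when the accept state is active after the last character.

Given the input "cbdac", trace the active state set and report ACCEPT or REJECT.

Answer: REJECT

Trace:
initial (ε-close {0}): {0,1,2,4,12,13,14}
'c' @ 1: {}  — state set empty
rest 'bdac' ignored (set empty)
after full input: {}  (accept=1 not in)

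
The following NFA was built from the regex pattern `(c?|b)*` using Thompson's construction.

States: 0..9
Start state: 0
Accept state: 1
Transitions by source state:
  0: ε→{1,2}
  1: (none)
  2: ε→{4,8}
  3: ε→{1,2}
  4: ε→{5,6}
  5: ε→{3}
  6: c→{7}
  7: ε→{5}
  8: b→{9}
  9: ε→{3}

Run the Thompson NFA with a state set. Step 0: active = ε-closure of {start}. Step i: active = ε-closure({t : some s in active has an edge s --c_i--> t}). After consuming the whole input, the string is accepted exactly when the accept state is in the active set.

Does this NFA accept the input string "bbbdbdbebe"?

Answer: REJECT

Derivation:
initial (ε-close {0}): {0,1,2,3,4,5,6,8}
'b' @ 1: {1,2,3,4,5,6,8,9}  ✓accept
'b' @ 2: {1,2,3,4,5,6,8,9}  ✓accept
'b' @ 3: {1,2,3,4,5,6,8,9}  ✓accept
'd' @ 4: {}  — no active states
rest 'bdbebe' ignored (set empty)
final: {}; accept 1 not in set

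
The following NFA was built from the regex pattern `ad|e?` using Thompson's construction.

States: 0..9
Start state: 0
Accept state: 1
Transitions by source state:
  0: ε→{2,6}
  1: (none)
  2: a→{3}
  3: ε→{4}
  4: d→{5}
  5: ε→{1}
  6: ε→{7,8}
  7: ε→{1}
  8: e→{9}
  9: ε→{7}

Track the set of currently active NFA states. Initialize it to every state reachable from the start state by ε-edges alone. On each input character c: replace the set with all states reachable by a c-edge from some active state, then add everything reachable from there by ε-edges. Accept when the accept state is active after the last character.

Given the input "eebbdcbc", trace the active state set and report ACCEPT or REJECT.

S₀ = ε-closure({0}) = {0,1,2,6,7,8}
'e' @ 1: {1,7,9}  (accept∈set)
'e' @ 2: {}  — no active states
rest 'bbdcbc' ignored (set empty)
end set {} — state 1 not in

Answer: REJECT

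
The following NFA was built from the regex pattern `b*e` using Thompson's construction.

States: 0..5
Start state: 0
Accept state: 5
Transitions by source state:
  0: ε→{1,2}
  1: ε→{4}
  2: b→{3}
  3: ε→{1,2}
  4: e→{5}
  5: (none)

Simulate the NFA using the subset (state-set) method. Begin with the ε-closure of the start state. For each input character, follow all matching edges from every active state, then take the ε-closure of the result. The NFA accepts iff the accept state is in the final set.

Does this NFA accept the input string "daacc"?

Answer: REJECT

Derivation:
initial (ε-close {0}): {0,1,2,4}
'd' @ 1: {}  — state set empty
rest 'aacc' ignored (set empty)
final: {}; accept 5 not in set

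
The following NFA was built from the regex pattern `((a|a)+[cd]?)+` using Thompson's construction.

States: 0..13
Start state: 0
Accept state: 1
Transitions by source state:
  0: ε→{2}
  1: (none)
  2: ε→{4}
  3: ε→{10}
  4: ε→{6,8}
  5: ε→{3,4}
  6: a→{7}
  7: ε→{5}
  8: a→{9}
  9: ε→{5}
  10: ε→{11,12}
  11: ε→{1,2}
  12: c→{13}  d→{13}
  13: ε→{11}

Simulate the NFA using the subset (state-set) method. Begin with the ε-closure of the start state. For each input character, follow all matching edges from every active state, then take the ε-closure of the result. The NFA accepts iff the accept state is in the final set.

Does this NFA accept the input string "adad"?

S₀ = ε-closure({0}) = {0,2,4,6,8}
'a' @ 1: {1,2,3,4,5,6,7,8,9,10,11,12}  ✓accept
'd' @ 2: {1,2,4,6,8,11,13}  ✓accept
'a' @ 3: {1,2,3,4,5,6,7,8,9,10,11,12}  ✓accept
'd' @ 4: {1,2,4,6,8,11,13}  ✓accept
after full input: {1,2,4,6,8,11,13}  (accept=1 in)

Answer: ACCEPT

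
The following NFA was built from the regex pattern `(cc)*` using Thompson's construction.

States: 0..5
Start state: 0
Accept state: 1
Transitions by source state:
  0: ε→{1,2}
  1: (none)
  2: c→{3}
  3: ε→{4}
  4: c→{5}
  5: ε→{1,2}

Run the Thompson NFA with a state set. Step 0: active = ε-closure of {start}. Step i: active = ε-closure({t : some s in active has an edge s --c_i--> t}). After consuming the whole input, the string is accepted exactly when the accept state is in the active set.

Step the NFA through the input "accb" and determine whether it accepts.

Answer: REJECT

Trace:
initial (ε-close {0}): {0,1,2}
'a' @ 1: {}  — state set empty
rest 'ccb' ignored (set empty)
after full input: {}  (accept=1 not in)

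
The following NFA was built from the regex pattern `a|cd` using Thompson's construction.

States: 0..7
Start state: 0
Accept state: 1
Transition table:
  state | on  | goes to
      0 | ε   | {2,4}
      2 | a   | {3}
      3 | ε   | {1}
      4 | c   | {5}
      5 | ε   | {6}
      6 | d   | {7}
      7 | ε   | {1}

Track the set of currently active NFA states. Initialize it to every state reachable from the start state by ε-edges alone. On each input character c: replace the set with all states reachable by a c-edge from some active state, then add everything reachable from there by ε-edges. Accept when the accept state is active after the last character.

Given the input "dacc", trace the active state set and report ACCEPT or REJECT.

Answer: REJECT

Trace:
initial (ε-close {0}): {0,2,4}
'd' @ 1: {}  — no active states
rest 'acc' ignored (set empty)
after full input: {}  (accept=1 not in)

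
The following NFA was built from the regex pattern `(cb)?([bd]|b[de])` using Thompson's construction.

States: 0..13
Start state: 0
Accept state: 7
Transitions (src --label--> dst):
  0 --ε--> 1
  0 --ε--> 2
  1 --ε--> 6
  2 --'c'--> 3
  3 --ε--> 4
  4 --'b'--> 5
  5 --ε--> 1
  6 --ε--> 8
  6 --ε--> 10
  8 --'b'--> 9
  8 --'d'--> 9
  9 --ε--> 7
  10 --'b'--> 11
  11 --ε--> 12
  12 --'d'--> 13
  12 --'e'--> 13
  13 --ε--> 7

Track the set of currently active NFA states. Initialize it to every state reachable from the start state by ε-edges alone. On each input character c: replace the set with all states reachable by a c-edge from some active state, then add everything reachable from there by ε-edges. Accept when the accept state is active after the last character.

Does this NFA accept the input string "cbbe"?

S₀ = ε-closure({0}) = {0,1,2,6,8,10}
'c' @ 1: {3,4}
'b' @ 2: {1,5,6,8,10}
'b' @ 3: {7,9,11,12}  ✓accept
'e' @ 4: {7,13}  ✓accept
final: {7,13}; accept 7 in set

Answer: ACCEPT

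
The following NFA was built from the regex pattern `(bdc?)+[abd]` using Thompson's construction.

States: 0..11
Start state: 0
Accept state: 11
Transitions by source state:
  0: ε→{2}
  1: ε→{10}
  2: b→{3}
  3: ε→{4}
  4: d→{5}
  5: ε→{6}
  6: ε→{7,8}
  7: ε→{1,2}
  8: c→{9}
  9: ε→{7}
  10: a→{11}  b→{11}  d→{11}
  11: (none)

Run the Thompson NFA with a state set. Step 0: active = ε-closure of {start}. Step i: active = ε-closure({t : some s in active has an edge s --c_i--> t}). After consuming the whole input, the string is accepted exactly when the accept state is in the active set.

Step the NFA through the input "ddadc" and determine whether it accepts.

start: ε-closure({0}) = {0,2}
'd' @ 1: {}  — state set empty
rest 'dadc' ignored (set empty)
after full input: {}  (accept=11 not in)

Answer: REJECT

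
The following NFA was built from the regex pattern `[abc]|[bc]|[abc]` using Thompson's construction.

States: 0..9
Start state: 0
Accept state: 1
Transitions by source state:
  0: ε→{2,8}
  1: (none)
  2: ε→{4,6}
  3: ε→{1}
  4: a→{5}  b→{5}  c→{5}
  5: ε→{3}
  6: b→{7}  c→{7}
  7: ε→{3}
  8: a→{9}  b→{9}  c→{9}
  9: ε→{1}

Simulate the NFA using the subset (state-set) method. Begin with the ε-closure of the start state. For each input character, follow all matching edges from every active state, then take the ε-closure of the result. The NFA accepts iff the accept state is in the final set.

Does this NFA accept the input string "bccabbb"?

start: ε-closure({0}) = {0,2,4,6,8}
'b' @ 1: {1,3,5,7,9}  [accepting]
'c' @ 2: {}  — state set empty
rest 'cabbb' ignored (set empty)
final: {}; accept 1 not in set

Answer: REJECT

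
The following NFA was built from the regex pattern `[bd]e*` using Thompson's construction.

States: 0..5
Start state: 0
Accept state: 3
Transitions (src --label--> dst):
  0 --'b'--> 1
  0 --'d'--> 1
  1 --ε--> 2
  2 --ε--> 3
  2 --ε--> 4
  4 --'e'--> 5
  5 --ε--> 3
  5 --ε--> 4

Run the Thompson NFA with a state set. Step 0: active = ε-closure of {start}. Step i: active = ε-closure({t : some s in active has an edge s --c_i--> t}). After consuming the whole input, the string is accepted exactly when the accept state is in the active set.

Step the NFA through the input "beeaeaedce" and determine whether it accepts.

Answer: REJECT

Steps:
S₀ = ε-closure({0}) = {0}
'b' @ 1: {1,2,3,4}  (accept∈set)
'e' @ 2: {3,4,5}  (accept∈set)
'e' @ 3: {3,4,5}  (accept∈set)
'a' @ 4: {}  — no active states
rest 'eaedce' ignored (set empty)
after full input: {}  (accept=3 not in)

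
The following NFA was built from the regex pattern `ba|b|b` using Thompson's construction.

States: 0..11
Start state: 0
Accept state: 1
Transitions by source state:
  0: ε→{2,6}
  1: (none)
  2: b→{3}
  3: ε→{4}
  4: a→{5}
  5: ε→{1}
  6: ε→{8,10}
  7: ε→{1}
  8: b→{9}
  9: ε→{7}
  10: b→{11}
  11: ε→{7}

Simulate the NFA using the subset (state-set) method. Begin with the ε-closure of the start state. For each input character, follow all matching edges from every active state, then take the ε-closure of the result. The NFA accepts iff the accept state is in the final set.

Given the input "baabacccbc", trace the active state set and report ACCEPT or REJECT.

Answer: REJECT

Steps:
start: ε-closure({0}) = {0,2,6,8,10}
'b' @ 1: {1,3,4,7,9,11}  ✓accept
'a' @ 2: {1,5}  ✓accept
'a' @ 3: {}  — state set empty
rest 'bacccbc' ignored (set empty)
end set {} — state 1 not in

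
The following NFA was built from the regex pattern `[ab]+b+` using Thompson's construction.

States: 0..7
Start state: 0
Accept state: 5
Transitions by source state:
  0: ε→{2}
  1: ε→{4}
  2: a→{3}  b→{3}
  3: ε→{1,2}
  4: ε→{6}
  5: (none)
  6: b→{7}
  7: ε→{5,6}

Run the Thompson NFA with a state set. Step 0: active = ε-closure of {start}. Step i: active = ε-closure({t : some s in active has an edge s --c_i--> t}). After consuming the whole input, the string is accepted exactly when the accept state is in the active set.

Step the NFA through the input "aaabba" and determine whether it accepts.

S₀ = ε-closure({0}) = {0,2}
'a' @ 1: {1,2,3,4,6}
'a' @ 2: {1,2,3,4,6}
'a' @ 3: {1,2,3,4,6}
'b' @ 4: {1,2,3,4,5,6,7}  [accepting]
'b' @ 5: {1,2,3,4,5,6,7}  [accepting]
'a' @ 6: {1,2,3,4,6}
final: {1,2,3,4,6}; accept 5 not in set

Answer: REJECT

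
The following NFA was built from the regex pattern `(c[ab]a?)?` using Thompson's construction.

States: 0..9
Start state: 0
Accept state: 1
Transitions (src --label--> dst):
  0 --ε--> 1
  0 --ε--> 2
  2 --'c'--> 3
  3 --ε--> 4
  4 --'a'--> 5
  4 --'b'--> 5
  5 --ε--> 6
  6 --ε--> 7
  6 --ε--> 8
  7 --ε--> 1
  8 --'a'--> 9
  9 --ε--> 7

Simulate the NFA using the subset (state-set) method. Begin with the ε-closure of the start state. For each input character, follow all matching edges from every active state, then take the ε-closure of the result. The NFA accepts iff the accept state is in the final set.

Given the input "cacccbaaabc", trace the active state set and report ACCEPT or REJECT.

start: ε-closure({0}) = {0,1,2}
'c' @ 1: {3,4}
'a' @ 2: {1,5,6,7,8}  (accept∈set)
'c' @ 3: {}  — state set empty
rest 'ccbaaabc' ignored (set empty)
after full input: {}  (accept=1 not in)

Answer: REJECT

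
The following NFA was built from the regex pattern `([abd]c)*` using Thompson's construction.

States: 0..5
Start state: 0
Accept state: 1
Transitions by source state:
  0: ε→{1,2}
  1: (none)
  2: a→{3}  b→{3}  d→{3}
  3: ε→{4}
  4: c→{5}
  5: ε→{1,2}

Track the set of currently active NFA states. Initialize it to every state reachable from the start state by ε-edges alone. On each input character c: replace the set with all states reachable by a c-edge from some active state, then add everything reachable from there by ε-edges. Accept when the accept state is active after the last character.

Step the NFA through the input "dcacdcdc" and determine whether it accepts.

initial (ε-close {0}): {0,1,2}
'd' @ 1: {3,4}
'c' @ 2: {1,2,5}  ✓accept
'a' @ 3: {3,4}
'c' @ 4: {1,2,5}  ✓accept
'd' @ 5: {3,4}
'c' @ 6: {1,2,5}  ✓accept
'd' @ 7: {3,4}
'c' @ 8: {1,2,5}  ✓accept
after full input: {1,2,5}  (accept=1 in)

Answer: ACCEPT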